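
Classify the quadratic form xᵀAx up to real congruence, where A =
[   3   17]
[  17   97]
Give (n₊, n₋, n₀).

step 0: pivot 3 → sign +
step 1: pivot 2/3 → sign +
signature = (2, 0, 0)

Answer: (2, 0, 0)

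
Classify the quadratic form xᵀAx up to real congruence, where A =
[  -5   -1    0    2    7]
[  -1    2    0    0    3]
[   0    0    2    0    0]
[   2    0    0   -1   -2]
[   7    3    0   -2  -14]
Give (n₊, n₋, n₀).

Answer: (2, 3, 0)

Derivation:
step 0: pivot -5 → sign −
step 1: pivot 11/5 → sign +
step 2: pivot 2 → sign +
step 3: pivot -3/11 → sign −
step 4: pivot -1 → sign −
signature = (2, 3, 0)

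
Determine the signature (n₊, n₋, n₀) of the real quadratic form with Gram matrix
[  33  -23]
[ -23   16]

step 0: pivot 33 → sign +
step 1: pivot -1/33 → sign −
signature = (1, 1, 0)

Answer: (1, 1, 0)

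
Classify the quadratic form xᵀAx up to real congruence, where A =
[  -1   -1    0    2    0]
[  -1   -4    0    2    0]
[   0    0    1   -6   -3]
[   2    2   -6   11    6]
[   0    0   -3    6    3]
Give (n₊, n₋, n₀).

step 0: pivot -1 → sign −
step 1: pivot -3 → sign −
step 2: pivot 1 → sign +
step 3: pivot -21 → sign −
step 4: pivot 6/7 → sign +
signature = (2, 3, 0)

Answer: (2, 3, 0)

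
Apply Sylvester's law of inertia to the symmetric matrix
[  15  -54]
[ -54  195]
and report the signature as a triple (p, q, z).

Answer: (2, 0, 0)

Derivation:
step 0: pivot 15 → sign +
step 1: pivot 3/5 → sign +
signature = (2, 0, 0)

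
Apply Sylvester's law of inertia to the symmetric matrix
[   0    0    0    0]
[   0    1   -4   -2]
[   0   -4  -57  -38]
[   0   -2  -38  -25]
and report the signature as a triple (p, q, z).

step 0: pivot 1 → sign +
step 1: pivot -73 → sign −
step 2: pivot -1/73 → sign −
step 3: row/col 3 already zero → sign 0
signature = (1, 2, 1)

Answer: (1, 2, 1)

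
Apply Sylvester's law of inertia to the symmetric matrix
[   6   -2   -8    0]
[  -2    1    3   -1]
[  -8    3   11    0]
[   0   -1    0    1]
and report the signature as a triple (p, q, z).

step 0: pivot 6 → sign +
step 1: pivot 1/3 → sign +
step 2: pivot -2 → sign −
step 3: pivot 1/2 → sign +
signature = (3, 1, 0)

Answer: (3, 1, 0)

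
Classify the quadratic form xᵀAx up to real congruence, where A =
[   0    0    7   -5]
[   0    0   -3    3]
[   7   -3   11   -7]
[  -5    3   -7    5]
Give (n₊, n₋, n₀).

step 0: pivot 11 → sign +
step 1: pivot -9/11 → sign −
step 2: pivot 2 → sign +
step 3: pivot -2 → sign −
signature = (2, 2, 0)

Answer: (2, 2, 0)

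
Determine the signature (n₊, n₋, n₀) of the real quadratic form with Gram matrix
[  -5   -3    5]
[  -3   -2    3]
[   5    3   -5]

Answer: (0, 2, 1)

Derivation:
step 0: pivot -5 → sign −
step 1: pivot -1/5 → sign −
step 2: row/col 2 already zero → sign 0
signature = (0, 2, 1)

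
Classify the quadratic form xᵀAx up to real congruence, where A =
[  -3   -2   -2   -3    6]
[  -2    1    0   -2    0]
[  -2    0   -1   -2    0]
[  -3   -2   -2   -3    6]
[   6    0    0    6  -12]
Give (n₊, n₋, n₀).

step 0: pivot -3 → sign −
step 1: pivot 7/3 → sign +
step 2: pivot -3/7 → sign −
step 3: row/col 3 already zero → sign 0
step 4: row/col 4 already zero → sign 0
signature = (1, 2, 2)

Answer: (1, 2, 2)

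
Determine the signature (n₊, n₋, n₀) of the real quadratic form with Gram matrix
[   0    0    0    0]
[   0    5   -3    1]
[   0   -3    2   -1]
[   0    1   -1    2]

Answer: (3, 0, 1)

Derivation:
step 0: pivot 5 → sign +
step 1: pivot 1/5 → sign +
step 2: pivot 1 → sign +
step 3: row/col 3 already zero → sign 0
signature = (3, 0, 1)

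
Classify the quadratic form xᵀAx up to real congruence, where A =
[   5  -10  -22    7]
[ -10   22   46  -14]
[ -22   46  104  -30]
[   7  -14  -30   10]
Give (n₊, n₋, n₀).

step 0: pivot 5 → sign +
step 1: pivot 2 → sign +
step 2: pivot 26/5 → sign +
step 3: pivot 1/13 → sign +
signature = (4, 0, 0)

Answer: (4, 0, 0)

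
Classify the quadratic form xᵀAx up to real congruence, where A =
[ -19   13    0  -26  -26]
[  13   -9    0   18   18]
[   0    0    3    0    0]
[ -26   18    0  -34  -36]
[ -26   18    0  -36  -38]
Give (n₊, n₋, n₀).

Answer: (2, 3, 0)

Derivation:
step 0: pivot -19 → sign −
step 1: pivot -2/19 → sign −
step 2: pivot 3 → sign +
step 3: pivot 2 → sign +
step 4: pivot -2 → sign −
signature = (2, 3, 0)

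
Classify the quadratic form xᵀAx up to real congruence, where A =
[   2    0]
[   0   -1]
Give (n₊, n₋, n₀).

step 0: pivot 2 → sign +
step 1: pivot -1 → sign −
signature = (1, 1, 0)

Answer: (1, 1, 0)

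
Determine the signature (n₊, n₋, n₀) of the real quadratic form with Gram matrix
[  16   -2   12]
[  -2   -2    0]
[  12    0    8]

step 0: pivot 16 → sign +
step 1: pivot -9/4 → sign −
step 2: row/col 2 already zero → sign 0
signature = (1, 1, 1)

Answer: (1, 1, 1)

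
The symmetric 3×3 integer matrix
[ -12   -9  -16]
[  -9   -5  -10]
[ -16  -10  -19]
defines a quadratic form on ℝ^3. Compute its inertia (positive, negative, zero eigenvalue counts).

Answer: (2, 1, 0)

Derivation:
step 0: pivot -12 → sign −
step 1: pivot 7/4 → sign +
step 2: pivot 1/21 → sign +
signature = (2, 1, 0)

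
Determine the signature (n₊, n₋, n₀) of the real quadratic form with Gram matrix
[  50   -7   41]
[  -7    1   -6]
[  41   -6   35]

Answer: (2, 1, 0)

Derivation:
step 0: pivot 50 → sign +
step 1: pivot 1/50 → sign +
step 2: pivot -2 → sign −
signature = (2, 1, 0)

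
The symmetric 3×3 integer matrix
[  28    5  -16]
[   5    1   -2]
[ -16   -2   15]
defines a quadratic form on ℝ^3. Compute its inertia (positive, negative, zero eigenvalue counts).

Answer: (2, 1, 0)

Derivation:
step 0: pivot 28 → sign +
step 1: pivot 3/28 → sign +
step 2: pivot -1 → sign −
signature = (2, 1, 0)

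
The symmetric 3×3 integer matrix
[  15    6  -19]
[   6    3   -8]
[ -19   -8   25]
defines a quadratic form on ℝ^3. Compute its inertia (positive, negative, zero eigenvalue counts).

step 0: pivot 15 → sign +
step 1: pivot 3/5 → sign +
step 2: pivot 2/3 → sign +
signature = (3, 0, 0)

Answer: (3, 0, 0)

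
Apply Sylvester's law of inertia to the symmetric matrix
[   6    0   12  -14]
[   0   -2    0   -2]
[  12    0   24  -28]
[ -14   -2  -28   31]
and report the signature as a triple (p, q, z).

step 0: pivot 6 → sign +
step 1: pivot -2 → sign −
step 2: pivot 1/3 → sign +
step 3: row/col 3 already zero → sign 0
signature = (2, 1, 1)

Answer: (2, 1, 1)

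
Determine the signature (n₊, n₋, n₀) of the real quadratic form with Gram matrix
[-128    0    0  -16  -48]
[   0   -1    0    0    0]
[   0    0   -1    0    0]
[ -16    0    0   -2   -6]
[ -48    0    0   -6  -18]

Answer: (0, 3, 2)

Derivation:
step 0: pivot -128 → sign −
step 1: pivot -1 → sign −
step 2: pivot -1 → sign −
step 3: row/col 3 already zero → sign 0
step 4: row/col 4 already zero → sign 0
signature = (0, 3, 2)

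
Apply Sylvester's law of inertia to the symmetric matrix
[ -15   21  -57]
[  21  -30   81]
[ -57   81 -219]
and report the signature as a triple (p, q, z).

step 0: pivot -15 → sign −
step 1: pivot -3/5 → sign −
step 2: row/col 2 already zero → sign 0
signature = (0, 2, 1)

Answer: (0, 2, 1)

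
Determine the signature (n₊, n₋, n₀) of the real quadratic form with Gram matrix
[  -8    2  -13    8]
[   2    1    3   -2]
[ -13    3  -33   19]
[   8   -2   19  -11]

step 0: pivot -8 → sign −
step 1: pivot 3/2 → sign +
step 2: pivot -143/12 → sign −
step 3: pivot 3/143 → sign +
signature = (2, 2, 0)

Answer: (2, 2, 0)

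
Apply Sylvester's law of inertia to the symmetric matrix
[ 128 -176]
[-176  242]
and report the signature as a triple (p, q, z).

step 0: pivot 128 → sign +
step 1: row/col 1 already zero → sign 0
signature = (1, 0, 1)

Answer: (1, 0, 1)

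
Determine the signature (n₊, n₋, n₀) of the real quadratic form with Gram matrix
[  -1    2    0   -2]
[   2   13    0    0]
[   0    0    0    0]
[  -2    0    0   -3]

Answer: (2, 1, 1)

Derivation:
step 0: pivot -1 → sign −
step 1: pivot 17 → sign +
step 2: pivot 1/17 → sign +
step 3: row/col 3 already zero → sign 0
signature = (2, 1, 1)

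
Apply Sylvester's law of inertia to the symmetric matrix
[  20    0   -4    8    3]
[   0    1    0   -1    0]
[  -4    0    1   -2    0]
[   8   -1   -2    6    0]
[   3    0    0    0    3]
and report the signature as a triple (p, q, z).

Answer: (5, 0, 0)

Derivation:
step 0: pivot 20 → sign +
step 1: pivot 1 → sign +
step 2: pivot 1/5 → sign +
step 3: pivot 1 → sign +
step 4: pivot 3/4 → sign +
signature = (5, 0, 0)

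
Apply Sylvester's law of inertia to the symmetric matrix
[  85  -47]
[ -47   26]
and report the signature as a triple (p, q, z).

Answer: (2, 0, 0)

Derivation:
step 0: pivot 85 → sign +
step 1: pivot 1/85 → sign +
signature = (2, 0, 0)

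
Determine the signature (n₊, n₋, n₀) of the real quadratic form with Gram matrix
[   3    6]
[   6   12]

Answer: (1, 0, 1)

Derivation:
step 0: pivot 3 → sign +
step 1: row/col 1 already zero → sign 0
signature = (1, 0, 1)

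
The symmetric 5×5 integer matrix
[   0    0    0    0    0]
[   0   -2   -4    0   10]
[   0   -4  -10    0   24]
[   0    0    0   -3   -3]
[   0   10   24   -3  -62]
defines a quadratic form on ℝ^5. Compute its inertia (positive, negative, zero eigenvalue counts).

Answer: (0, 4, 1)

Derivation:
step 0: pivot -2 → sign −
step 1: pivot -2 → sign −
step 2: pivot -3 → sign −
step 3: pivot -1 → sign −
step 4: row/col 4 already zero → sign 0
signature = (0, 4, 1)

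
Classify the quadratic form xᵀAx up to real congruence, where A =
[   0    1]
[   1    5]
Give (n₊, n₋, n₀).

step 0: pivot 5 → sign +
step 1: pivot -1/5 → sign −
signature = (1, 1, 0)

Answer: (1, 1, 0)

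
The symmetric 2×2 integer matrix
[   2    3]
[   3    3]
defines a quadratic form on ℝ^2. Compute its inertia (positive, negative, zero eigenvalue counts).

step 0: pivot 2 → sign +
step 1: pivot -3/2 → sign −
signature = (1, 1, 0)

Answer: (1, 1, 0)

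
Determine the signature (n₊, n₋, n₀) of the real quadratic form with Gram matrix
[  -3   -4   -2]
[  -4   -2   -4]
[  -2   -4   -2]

step 0: pivot -3 → sign −
step 1: pivot 10/3 → sign +
step 2: pivot -6/5 → sign −
signature = (1, 2, 0)

Answer: (1, 2, 0)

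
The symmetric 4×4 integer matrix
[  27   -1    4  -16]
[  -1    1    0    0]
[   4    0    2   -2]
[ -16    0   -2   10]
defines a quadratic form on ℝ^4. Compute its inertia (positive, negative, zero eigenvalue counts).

Answer: (3, 0, 1)

Derivation:
step 0: pivot 27 → sign +
step 1: pivot 26/27 → sign +
step 2: pivot 18/13 → sign +
step 3: row/col 3 already zero → sign 0
signature = (3, 0, 1)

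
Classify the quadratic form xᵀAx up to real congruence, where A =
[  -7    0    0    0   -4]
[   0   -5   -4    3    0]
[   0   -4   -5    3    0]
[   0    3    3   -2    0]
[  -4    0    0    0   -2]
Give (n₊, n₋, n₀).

step 0: pivot -7 → sign −
step 1: pivot -5 → sign −
step 2: pivot -9/5 → sign −
step 3: pivot 2/7 → sign +
step 4: row/col 4 already zero → sign 0
signature = (1, 3, 1)

Answer: (1, 3, 1)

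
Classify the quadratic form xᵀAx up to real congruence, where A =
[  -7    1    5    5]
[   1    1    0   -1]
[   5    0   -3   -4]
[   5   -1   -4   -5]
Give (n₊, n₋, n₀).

step 0: pivot -7 → sign −
step 1: pivot 8/7 → sign +
step 2: pivot 1/8 → sign +
step 3: pivot -2 → sign −
signature = (2, 2, 0)

Answer: (2, 2, 0)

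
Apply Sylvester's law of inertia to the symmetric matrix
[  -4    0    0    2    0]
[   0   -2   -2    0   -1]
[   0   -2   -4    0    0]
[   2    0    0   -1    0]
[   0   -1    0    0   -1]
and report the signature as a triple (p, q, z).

Answer: (0, 3, 2)

Derivation:
step 0: pivot -4 → sign −
step 1: pivot -2 → sign −
step 2: pivot -2 → sign −
step 3: row/col 3 already zero → sign 0
step 4: row/col 4 already zero → sign 0
signature = (0, 3, 2)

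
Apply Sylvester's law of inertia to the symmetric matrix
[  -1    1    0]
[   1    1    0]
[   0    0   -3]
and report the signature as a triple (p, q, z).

step 0: pivot -1 → sign −
step 1: pivot 2 → sign +
step 2: pivot -3 → sign −
signature = (1, 2, 0)

Answer: (1, 2, 0)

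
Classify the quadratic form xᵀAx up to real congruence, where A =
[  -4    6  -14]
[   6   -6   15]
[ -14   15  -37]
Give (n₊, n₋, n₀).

Answer: (1, 1, 1)

Derivation:
step 0: pivot -4 → sign −
step 1: pivot 3 → sign +
step 2: row/col 2 already zero → sign 0
signature = (1, 1, 1)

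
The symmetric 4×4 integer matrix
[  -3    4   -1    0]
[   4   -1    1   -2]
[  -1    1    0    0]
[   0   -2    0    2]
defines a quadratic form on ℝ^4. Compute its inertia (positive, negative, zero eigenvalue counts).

Answer: (3, 1, 0)

Derivation:
step 0: pivot -3 → sign −
step 1: pivot 13/3 → sign +
step 2: pivot 4/13 → sign +
step 3: pivot 1 → sign +
signature = (3, 1, 0)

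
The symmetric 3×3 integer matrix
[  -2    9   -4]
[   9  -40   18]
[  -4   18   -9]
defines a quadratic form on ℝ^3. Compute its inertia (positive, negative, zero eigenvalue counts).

Answer: (1, 2, 0)

Derivation:
step 0: pivot -2 → sign −
step 1: pivot 1/2 → sign +
step 2: pivot -1 → sign −
signature = (1, 2, 0)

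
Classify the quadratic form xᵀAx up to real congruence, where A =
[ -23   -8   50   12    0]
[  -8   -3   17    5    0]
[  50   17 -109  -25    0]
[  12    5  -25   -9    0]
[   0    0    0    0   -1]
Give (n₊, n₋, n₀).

Answer: (1, 3, 1)

Derivation:
step 0: pivot -23 → sign −
step 1: pivot -5/23 → sign −
step 2: pivot 2/5 → sign +
step 3: pivot -1 → sign −
step 4: row/col 4 already zero → sign 0
signature = (1, 3, 1)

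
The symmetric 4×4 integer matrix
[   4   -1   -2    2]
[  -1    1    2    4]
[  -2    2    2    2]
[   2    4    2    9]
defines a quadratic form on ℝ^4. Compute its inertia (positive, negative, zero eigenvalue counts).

Answer: (2, 2, 0)

Derivation:
step 0: pivot 4 → sign +
step 1: pivot 3/4 → sign +
step 2: pivot -2 → sign −
step 3: pivot -1 → sign −
signature = (2, 2, 0)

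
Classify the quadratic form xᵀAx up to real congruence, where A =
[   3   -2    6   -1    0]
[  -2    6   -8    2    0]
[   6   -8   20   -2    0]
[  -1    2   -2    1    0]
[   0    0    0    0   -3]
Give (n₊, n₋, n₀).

Answer: (3, 1, 1)

Derivation:
step 0: pivot 3 → sign +
step 1: pivot 14/3 → sign +
step 2: pivot 32/7 → sign +
step 3: pivot -3 → sign −
step 4: row/col 4 already zero → sign 0
signature = (3, 1, 1)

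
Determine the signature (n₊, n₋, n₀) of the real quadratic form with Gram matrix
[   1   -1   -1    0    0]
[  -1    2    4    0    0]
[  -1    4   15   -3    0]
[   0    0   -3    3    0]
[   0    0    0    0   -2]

Answer: (4, 1, 0)

Derivation:
step 0: pivot 1 → sign +
step 1: pivot 1 → sign +
step 2: pivot 5 → sign +
step 3: pivot 6/5 → sign +
step 4: pivot -2 → sign −
signature = (4, 1, 0)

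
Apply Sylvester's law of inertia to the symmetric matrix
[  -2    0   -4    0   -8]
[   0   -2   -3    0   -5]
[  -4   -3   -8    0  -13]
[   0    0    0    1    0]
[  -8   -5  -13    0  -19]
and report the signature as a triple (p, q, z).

Answer: (3, 2, 0)

Derivation:
step 0: pivot -2 → sign −
step 1: pivot -2 → sign −
step 2: pivot 9/2 → sign +
step 3: pivot 1 → sign +
step 4: pivot 1 → sign +
signature = (3, 2, 0)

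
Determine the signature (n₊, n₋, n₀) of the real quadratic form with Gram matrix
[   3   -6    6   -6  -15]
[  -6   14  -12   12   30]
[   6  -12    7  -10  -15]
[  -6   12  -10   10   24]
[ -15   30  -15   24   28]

Answer: (2, 3, 0)

Derivation:
step 0: pivot 3 → sign +
step 1: pivot 2 → sign +
step 2: pivot -5 → sign −
step 3: pivot -6/5 → sign −
step 4: pivot -2 → sign −
signature = (2, 3, 0)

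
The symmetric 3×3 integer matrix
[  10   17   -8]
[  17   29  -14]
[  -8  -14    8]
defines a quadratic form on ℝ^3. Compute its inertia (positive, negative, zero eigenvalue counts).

step 0: pivot 10 → sign +
step 1: pivot 1/10 → sign +
step 2: row/col 2 already zero → sign 0
signature = (2, 0, 1)

Answer: (2, 0, 1)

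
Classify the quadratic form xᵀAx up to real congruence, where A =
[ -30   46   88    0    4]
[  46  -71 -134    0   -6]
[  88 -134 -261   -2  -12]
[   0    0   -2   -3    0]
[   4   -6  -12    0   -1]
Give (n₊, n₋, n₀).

step 0: pivot -30 → sign −
step 1: pivot -7/15 → sign −
step 2: pivot -1 → sign −
step 3: pivot 1 → sign +
step 4: pivot -3/7 → sign −
signature = (1, 4, 0)

Answer: (1, 4, 0)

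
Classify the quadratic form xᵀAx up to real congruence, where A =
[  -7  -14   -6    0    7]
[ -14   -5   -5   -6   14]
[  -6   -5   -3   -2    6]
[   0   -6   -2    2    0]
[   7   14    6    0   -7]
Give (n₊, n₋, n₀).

Answer: (2, 2, 1)

Derivation:
step 0: pivot -7 → sign −
step 1: pivot 23 → sign +
step 2: pivot 2/161 → sign +
step 3: pivot -2 → sign −
step 4: row/col 4 already zero → sign 0
signature = (2, 2, 1)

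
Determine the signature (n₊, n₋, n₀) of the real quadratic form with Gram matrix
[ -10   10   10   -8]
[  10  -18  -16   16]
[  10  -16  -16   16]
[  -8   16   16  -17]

Answer: (1, 3, 0)

Derivation:
step 0: pivot -10 → sign −
step 1: pivot -8 → sign −
step 2: pivot -3/2 → sign −
step 3: pivot 1/15 → sign +
signature = (1, 3, 0)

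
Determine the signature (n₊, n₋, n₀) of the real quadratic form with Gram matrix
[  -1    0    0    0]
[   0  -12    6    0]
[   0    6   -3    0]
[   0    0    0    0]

Answer: (0, 2, 2)

Derivation:
step 0: pivot -1 → sign −
step 1: pivot -12 → sign −
step 2: row/col 2 already zero → sign 0
step 3: row/col 3 already zero → sign 0
signature = (0, 2, 2)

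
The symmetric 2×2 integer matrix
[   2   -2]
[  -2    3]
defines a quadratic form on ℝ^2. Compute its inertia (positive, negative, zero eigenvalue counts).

step 0: pivot 2 → sign +
step 1: pivot 1 → sign +
signature = (2, 0, 0)

Answer: (2, 0, 0)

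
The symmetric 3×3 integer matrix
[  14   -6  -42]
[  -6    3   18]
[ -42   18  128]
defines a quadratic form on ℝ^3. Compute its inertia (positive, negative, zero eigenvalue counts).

Answer: (3, 0, 0)

Derivation:
step 0: pivot 14 → sign +
step 1: pivot 3/7 → sign +
step 2: pivot 2 → sign +
signature = (3, 0, 0)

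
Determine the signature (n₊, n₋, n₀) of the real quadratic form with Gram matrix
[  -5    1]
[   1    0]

step 0: pivot -5 → sign −
step 1: pivot 1/5 → sign +
signature = (1, 1, 0)

Answer: (1, 1, 0)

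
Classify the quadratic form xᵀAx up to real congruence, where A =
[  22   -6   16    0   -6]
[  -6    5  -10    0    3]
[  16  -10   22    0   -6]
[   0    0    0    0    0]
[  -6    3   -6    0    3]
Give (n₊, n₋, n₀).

Answer: (4, 0, 1)

Derivation:
step 0: pivot 22 → sign +
step 1: pivot 37/11 → sign +
step 2: pivot 34/37 → sign +
step 3: pivot 6/17 → sign +
step 4: row/col 4 already zero → sign 0
signature = (4, 0, 1)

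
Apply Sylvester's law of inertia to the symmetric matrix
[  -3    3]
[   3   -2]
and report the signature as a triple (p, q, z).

Answer: (1, 1, 0)

Derivation:
step 0: pivot -3 → sign −
step 1: pivot 1 → sign +
signature = (1, 1, 0)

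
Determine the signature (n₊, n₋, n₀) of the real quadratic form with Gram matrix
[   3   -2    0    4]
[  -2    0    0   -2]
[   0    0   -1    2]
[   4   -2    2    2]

step 0: pivot 3 → sign +
step 1: pivot -4/3 → sign −
step 2: pivot -1 → sign −
step 3: pivot 1 → sign +
signature = (2, 2, 0)

Answer: (2, 2, 0)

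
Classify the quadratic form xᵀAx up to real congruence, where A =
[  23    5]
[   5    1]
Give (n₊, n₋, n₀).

step 0: pivot 23 → sign +
step 1: pivot -2/23 → sign −
signature = (1, 1, 0)

Answer: (1, 1, 0)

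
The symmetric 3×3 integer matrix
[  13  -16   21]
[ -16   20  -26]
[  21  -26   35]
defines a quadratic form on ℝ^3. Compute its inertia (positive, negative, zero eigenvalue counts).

step 0: pivot 13 → sign +
step 1: pivot 4/13 → sign +
step 2: pivot 1 → sign +
signature = (3, 0, 0)

Answer: (3, 0, 0)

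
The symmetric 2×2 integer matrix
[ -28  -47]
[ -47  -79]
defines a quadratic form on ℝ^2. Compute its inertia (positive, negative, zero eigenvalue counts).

Answer: (0, 2, 0)

Derivation:
step 0: pivot -28 → sign −
step 1: pivot -3/28 → sign −
signature = (0, 2, 0)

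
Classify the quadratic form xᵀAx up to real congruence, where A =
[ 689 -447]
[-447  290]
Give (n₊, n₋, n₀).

step 0: pivot 689 → sign +
step 1: pivot 1/689 → sign +
signature = (2, 0, 0)

Answer: (2, 0, 0)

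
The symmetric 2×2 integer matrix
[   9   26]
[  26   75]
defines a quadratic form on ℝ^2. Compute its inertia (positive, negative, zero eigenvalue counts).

Answer: (1, 1, 0)

Derivation:
step 0: pivot 9 → sign +
step 1: pivot -1/9 → sign −
signature = (1, 1, 0)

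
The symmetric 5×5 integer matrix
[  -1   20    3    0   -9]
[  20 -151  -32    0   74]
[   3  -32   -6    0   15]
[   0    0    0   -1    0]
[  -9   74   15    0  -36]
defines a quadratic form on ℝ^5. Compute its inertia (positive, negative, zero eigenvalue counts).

step 0: pivot -1 → sign −
step 1: pivot 249 → sign +
step 2: pivot -37/249 → sign −
step 3: pivot -1 → sign −
step 4: pivot -3/37 → sign −
signature = (1, 4, 0)

Answer: (1, 4, 0)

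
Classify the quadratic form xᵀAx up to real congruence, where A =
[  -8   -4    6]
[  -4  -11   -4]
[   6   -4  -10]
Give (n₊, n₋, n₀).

step 0: pivot -8 → sign −
step 1: pivot -9 → sign −
step 2: pivot -1/18 → sign −
signature = (0, 3, 0)

Answer: (0, 3, 0)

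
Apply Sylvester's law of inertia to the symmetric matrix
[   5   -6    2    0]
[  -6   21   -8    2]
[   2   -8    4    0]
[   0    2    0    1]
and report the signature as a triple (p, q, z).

Answer: (3, 0, 1)

Derivation:
step 0: pivot 5 → sign +
step 1: pivot 69/5 → sign +
step 2: pivot 64/69 → sign +
step 3: row/col 3 already zero → sign 0
signature = (3, 0, 1)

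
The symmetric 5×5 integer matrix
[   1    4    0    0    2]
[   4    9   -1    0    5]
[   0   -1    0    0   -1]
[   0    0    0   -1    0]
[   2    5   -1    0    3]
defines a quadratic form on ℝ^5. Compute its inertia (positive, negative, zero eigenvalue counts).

Answer: (2, 3, 0)

Derivation:
step 0: pivot 1 → sign +
step 1: pivot -7 → sign −
step 2: pivot 1/7 → sign +
step 3: pivot -1 → sign −
step 4: pivot -2 → sign −
signature = (2, 3, 0)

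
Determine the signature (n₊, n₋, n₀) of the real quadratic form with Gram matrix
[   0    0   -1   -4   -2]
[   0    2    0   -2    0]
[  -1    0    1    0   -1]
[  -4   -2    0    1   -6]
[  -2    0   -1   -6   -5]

Answer: (4, 1, 0)

Derivation:
step 0: pivot 2 → sign +
step 1: pivot 1 → sign +
step 2: pivot -1 → sign −
step 3: pivot 15 → sign +
step 4: pivot 3/5 → sign +
signature = (4, 1, 0)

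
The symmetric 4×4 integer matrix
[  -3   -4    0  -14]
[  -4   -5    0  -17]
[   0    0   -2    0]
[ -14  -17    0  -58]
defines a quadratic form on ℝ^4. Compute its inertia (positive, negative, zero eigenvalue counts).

step 0: pivot -3 → sign −
step 1: pivot 1/3 → sign +
step 2: pivot -2 → sign −
step 3: pivot -1 → sign −
signature = (1, 3, 0)

Answer: (1, 3, 0)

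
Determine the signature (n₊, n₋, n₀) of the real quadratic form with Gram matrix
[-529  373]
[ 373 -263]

Answer: (1, 1, 0)

Derivation:
step 0: pivot -529 → sign −
step 1: pivot 2/529 → sign +
signature = (1, 1, 0)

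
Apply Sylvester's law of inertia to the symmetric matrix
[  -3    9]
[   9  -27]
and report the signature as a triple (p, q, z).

Answer: (0, 1, 1)

Derivation:
step 0: pivot -3 → sign −
step 1: row/col 1 already zero → sign 0
signature = (0, 1, 1)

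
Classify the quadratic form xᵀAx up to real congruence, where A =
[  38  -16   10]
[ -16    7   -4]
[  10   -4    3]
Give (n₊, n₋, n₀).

Answer: (3, 0, 0)

Derivation:
step 0: pivot 38 → sign +
step 1: pivot 5/19 → sign +
step 2: pivot 1/5 → sign +
signature = (3, 0, 0)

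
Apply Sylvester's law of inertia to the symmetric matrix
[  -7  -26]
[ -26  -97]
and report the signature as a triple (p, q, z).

Answer: (0, 2, 0)

Derivation:
step 0: pivot -7 → sign −
step 1: pivot -3/7 → sign −
signature = (0, 2, 0)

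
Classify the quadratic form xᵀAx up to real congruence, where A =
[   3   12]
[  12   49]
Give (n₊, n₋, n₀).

step 0: pivot 3 → sign +
step 1: pivot 1 → sign +
signature = (2, 0, 0)

Answer: (2, 0, 0)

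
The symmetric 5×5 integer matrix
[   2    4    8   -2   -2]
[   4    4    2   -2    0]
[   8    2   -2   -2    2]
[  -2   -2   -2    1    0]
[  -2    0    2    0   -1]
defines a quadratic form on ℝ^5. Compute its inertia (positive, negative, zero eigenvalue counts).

step 0: pivot 2 → sign +
step 1: pivot -4 → sign −
step 2: pivot 15 → sign +
step 3: pivot -1/15 → sign −
step 4: pivot 1 → sign +
signature = (3, 2, 0)

Answer: (3, 2, 0)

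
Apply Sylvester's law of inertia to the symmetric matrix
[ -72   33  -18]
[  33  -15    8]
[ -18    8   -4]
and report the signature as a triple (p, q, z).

step 0: pivot -72 → sign −
step 1: pivot 1/8 → sign +
step 2: row/col 2 already zero → sign 0
signature = (1, 1, 1)

Answer: (1, 1, 1)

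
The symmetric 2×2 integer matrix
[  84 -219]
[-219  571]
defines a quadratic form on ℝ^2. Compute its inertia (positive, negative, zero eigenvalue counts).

Answer: (2, 0, 0)

Derivation:
step 0: pivot 84 → sign +
step 1: pivot 1/28 → sign +
signature = (2, 0, 0)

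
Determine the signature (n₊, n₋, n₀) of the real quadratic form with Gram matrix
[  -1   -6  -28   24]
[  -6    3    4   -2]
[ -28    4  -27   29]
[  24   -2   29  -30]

Answer: (1, 3, 0)

Derivation:
step 0: pivot -1 → sign −
step 1: pivot 39 → sign +
step 2: pivot -61/39 → sign −
step 3: pivot -3/61 → sign −
signature = (1, 3, 0)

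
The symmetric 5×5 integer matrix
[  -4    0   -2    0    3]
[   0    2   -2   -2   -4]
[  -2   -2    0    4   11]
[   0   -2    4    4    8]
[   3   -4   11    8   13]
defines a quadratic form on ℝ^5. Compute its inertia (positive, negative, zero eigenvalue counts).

step 0: pivot -4 → sign −
step 1: pivot 2 → sign +
step 2: pivot -1 → sign −
step 3: pivot 6 → sign +
step 4: row/col 4 already zero → sign 0
signature = (2, 2, 1)

Answer: (2, 2, 1)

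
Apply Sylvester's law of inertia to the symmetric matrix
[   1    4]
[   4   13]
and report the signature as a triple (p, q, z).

step 0: pivot 1 → sign +
step 1: pivot -3 → sign −
signature = (1, 1, 0)

Answer: (1, 1, 0)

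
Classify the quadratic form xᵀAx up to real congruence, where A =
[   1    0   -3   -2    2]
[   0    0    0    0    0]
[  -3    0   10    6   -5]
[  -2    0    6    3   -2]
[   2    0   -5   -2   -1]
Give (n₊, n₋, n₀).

step 0: pivot 1 → sign +
step 1: pivot 1 → sign +
step 2: pivot -1 → sign −
step 3: pivot -2 → sign −
step 4: row/col 4 already zero → sign 0
signature = (2, 2, 1)

Answer: (2, 2, 1)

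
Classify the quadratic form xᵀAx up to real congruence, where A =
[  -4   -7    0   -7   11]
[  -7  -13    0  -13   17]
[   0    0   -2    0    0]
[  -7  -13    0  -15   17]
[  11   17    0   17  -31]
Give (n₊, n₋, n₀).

step 0: pivot -4 → sign −
step 1: pivot -3/4 → sign −
step 2: pivot -2 → sign −
step 3: pivot -2 → sign −
step 4: pivot 6 → sign +
signature = (1, 4, 0)

Answer: (1, 4, 0)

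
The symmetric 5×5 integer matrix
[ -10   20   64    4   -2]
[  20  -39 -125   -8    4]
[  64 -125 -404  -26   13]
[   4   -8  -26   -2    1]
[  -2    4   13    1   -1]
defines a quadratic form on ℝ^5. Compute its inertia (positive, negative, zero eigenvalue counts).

step 0: pivot -10 → sign −
step 1: pivot 1 → sign +
step 2: pivot -17/5 → sign −
step 3: pivot -6/17 → sign −
step 4: pivot -1/2 → sign −
signature = (1, 4, 0)

Answer: (1, 4, 0)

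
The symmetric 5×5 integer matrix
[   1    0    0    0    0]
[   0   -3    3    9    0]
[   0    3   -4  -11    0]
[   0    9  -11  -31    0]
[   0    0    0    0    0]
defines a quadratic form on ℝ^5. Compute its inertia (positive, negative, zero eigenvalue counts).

Answer: (1, 2, 2)

Derivation:
step 0: pivot 1 → sign +
step 1: pivot -3 → sign −
step 2: pivot -1 → sign −
step 3: row/col 3 already zero → sign 0
step 4: row/col 4 already zero → sign 0
signature = (1, 2, 2)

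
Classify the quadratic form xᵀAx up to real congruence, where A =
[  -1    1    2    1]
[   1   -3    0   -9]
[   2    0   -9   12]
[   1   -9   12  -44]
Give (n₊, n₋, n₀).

step 0: pivot -1 → sign −
step 1: pivot -2 → sign −
step 2: pivot -3 → sign −
step 3: pivot 1 → sign +
signature = (1, 3, 0)

Answer: (1, 3, 0)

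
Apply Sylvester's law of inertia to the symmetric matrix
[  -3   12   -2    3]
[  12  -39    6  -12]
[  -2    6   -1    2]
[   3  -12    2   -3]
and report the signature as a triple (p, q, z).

Answer: (1, 2, 1)

Derivation:
step 0: pivot -3 → sign −
step 1: pivot 9 → sign +
step 2: pivot -1/9 → sign −
step 3: row/col 3 already zero → sign 0
signature = (1, 2, 1)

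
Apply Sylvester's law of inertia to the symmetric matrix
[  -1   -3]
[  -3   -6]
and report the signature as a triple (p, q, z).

step 0: pivot -1 → sign −
step 1: pivot 3 → sign +
signature = (1, 1, 0)

Answer: (1, 1, 0)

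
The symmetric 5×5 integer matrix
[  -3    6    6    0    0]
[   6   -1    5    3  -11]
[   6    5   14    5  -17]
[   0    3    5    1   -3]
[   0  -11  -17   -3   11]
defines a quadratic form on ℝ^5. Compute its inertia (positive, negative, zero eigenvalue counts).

step 0: pivot -3 → sign −
step 1: pivot 11 → sign +
step 2: pivot -3/11 → sign −
step 3: pivot 2/3 → sign +
step 4: row/col 4 already zero → sign 0
signature = (2, 2, 1)

Answer: (2, 2, 1)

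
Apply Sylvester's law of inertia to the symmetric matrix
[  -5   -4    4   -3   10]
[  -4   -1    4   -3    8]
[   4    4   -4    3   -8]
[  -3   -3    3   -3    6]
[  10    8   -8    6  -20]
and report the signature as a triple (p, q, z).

Answer: (1, 3, 1)

Derivation:
step 0: pivot -5 → sign −
step 1: pivot 11/5 → sign +
step 2: pivot -12/11 → sign −
step 3: pivot -3/4 → sign −
step 4: row/col 4 already zero → sign 0
signature = (1, 3, 1)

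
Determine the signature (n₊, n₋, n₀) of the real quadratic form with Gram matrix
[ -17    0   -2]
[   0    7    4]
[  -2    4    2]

Answer: (1, 2, 0)

Derivation:
step 0: pivot -17 → sign −
step 1: pivot 7 → sign +
step 2: pivot -6/119 → sign −
signature = (1, 2, 0)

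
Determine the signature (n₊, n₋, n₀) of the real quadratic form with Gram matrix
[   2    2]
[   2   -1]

step 0: pivot 2 → sign +
step 1: pivot -3 → sign −
signature = (1, 1, 0)

Answer: (1, 1, 0)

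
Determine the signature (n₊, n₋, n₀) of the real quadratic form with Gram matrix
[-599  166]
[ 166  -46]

step 0: pivot -599 → sign −
step 1: pivot 2/599 → sign +
signature = (1, 1, 0)

Answer: (1, 1, 0)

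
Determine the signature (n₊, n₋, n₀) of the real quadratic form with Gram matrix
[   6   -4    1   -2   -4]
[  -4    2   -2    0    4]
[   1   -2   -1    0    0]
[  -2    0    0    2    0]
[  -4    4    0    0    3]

step 0: pivot 6 → sign +
step 1: pivot -2/3 → sign −
step 2: pivot 3/2 → sign +
step 3: pivot -2 → sign −
step 4: pivot 1/3 → sign +
signature = (3, 2, 0)

Answer: (3, 2, 0)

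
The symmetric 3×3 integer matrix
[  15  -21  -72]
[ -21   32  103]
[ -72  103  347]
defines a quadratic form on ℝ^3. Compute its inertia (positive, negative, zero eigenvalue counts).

step 0: pivot 15 → sign +
step 1: pivot 13/5 → sign +
step 2: pivot -6/13 → sign −
signature = (2, 1, 0)

Answer: (2, 1, 0)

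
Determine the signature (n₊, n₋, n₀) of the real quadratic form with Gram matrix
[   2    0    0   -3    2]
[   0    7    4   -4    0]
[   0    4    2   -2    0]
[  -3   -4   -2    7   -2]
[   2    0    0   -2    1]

Answer: (3, 2, 0)

Derivation:
step 0: pivot 2 → sign +
step 1: pivot 7 → sign +
step 2: pivot -2/7 → sign −
step 3: pivot 1/2 → sign +
step 4: pivot -3 → sign −
signature = (3, 2, 0)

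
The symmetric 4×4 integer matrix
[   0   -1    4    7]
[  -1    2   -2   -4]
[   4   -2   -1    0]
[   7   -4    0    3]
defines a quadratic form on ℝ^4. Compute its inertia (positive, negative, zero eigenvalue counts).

step 0: pivot 2 → sign +
step 1: pivot -1/2 → sign −
step 2: pivot 15 → sign +
step 3: pivot -1/15 → sign −
signature = (2, 2, 0)

Answer: (2, 2, 0)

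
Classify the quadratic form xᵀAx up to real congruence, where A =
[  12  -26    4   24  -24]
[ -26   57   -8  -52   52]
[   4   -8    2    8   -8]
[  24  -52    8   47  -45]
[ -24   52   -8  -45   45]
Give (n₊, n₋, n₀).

step 0: pivot 12 → sign +
step 1: pivot 2/3 → sign +
step 2: pivot -1 → sign −
step 3: pivot 6 → sign +
step 4: row/col 4 already zero → sign 0
signature = (3, 1, 1)

Answer: (3, 1, 1)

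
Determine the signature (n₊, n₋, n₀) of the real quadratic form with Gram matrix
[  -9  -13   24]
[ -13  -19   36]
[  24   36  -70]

step 0: pivot -9 → sign −
step 1: pivot -2/9 → sign −
step 2: pivot 2 → sign +
signature = (1, 2, 0)

Answer: (1, 2, 0)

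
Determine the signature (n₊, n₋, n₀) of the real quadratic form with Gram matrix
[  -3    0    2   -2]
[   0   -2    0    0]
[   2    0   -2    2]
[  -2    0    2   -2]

Answer: (0, 3, 1)

Derivation:
step 0: pivot -3 → sign −
step 1: pivot -2 → sign −
step 2: pivot -2/3 → sign −
step 3: row/col 3 already zero → sign 0
signature = (0, 3, 1)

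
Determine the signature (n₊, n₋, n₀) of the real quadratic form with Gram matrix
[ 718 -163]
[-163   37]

step 0: pivot 718 → sign +
step 1: pivot -3/718 → sign −
signature = (1, 1, 0)

Answer: (1, 1, 0)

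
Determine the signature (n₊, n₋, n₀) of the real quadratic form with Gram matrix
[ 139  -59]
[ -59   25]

Answer: (1, 1, 0)

Derivation:
step 0: pivot 139 → sign +
step 1: pivot -6/139 → sign −
signature = (1, 1, 0)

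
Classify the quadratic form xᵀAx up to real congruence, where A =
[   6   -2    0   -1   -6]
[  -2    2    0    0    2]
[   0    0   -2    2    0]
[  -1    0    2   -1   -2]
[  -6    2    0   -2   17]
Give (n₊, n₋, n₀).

Answer: (3, 2, 0)

Derivation:
step 0: pivot 6 → sign +
step 1: pivot 4/3 → sign +
step 2: pivot -2 → sign −
step 3: pivot 3/4 → sign +
step 4: pivot -1 → sign −
signature = (3, 2, 0)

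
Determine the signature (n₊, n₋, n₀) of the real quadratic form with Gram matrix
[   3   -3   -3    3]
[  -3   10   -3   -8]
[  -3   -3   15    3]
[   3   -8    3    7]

Answer: (3, 0, 1)

Derivation:
step 0: pivot 3 → sign +
step 1: pivot 7 → sign +
step 2: pivot 48/7 → sign +
step 3: row/col 3 already zero → sign 0
signature = (3, 0, 1)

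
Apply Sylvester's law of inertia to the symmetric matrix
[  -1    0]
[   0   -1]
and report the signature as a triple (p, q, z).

Answer: (0, 2, 0)

Derivation:
step 0: pivot -1 → sign −
step 1: pivot -1 → sign −
signature = (0, 2, 0)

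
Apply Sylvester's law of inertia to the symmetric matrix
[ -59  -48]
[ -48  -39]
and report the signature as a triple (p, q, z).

Answer: (1, 1, 0)

Derivation:
step 0: pivot -59 → sign −
step 1: pivot 3/59 → sign +
signature = (1, 1, 0)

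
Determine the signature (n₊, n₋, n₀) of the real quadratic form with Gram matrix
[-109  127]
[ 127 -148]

Answer: (0, 2, 0)

Derivation:
step 0: pivot -109 → sign −
step 1: pivot -3/109 → sign −
signature = (0, 2, 0)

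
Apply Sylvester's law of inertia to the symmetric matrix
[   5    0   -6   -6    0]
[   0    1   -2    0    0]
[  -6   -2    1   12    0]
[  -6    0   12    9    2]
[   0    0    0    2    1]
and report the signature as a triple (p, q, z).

Answer: (4, 1, 0)

Derivation:
step 0: pivot 5 → sign +
step 1: pivot 1 → sign +
step 2: pivot -51/5 → sign −
step 3: pivot 69/17 → sign +
step 4: pivot 1/69 → sign +
signature = (4, 1, 0)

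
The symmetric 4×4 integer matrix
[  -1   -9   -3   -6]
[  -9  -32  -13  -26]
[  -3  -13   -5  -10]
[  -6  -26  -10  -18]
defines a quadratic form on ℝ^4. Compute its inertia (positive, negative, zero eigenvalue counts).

Answer: (2, 1, 1)

Derivation:
step 0: pivot -1 → sign −
step 1: pivot 49 → sign +
step 2: pivot 2 → sign +
step 3: row/col 3 already zero → sign 0
signature = (2, 1, 1)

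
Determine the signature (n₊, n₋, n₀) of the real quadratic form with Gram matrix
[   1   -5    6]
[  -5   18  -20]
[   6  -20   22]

Answer: (2, 1, 0)

Derivation:
step 0: pivot 1 → sign +
step 1: pivot -7 → sign −
step 2: pivot 2/7 → sign +
signature = (2, 1, 0)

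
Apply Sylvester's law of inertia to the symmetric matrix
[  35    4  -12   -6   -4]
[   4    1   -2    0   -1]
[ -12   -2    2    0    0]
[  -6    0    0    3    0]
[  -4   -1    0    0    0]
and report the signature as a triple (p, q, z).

step 0: pivot 35 → sign +
step 1: pivot 19/35 → sign +
step 2: pivot -54/19 → sign −
step 3: pivot 5/3 → sign +
step 4: pivot -1/15 → sign −
signature = (3, 2, 0)

Answer: (3, 2, 0)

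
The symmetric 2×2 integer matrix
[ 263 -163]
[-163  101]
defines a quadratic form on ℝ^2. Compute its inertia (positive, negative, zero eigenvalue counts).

step 0: pivot 263 → sign +
step 1: pivot -6/263 → sign −
signature = (1, 1, 0)

Answer: (1, 1, 0)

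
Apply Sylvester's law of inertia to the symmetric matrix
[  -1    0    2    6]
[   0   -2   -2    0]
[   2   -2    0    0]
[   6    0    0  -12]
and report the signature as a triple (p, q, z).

step 0: pivot -1 → sign −
step 1: pivot -2 → sign −
step 2: pivot 6 → sign +
step 3: row/col 3 already zero → sign 0
signature = (1, 2, 1)

Answer: (1, 2, 1)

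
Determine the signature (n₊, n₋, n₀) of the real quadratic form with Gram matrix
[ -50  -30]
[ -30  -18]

Answer: (0, 1, 1)

Derivation:
step 0: pivot -50 → sign −
step 1: row/col 1 already zero → sign 0
signature = (0, 1, 1)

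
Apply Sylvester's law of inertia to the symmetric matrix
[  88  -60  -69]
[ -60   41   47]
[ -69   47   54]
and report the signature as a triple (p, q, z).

Answer: (2, 1, 0)

Derivation:
step 0: pivot 88 → sign +
step 1: pivot 1/11 → sign +
step 2: pivot -1/8 → sign −
signature = (2, 1, 0)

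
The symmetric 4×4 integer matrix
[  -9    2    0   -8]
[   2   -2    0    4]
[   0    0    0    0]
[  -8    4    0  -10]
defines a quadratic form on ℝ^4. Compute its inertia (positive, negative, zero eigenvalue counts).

step 0: pivot -9 → sign −
step 1: pivot -14/9 → sign −
step 2: pivot 2/7 → sign +
step 3: row/col 3 already zero → sign 0
signature = (1, 2, 1)

Answer: (1, 2, 1)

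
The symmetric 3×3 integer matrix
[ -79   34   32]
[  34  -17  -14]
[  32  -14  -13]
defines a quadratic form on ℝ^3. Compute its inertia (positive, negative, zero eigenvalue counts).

step 0: pivot -79 → sign −
step 1: pivot -187/79 → sign −
step 2: pivot -3/187 → sign −
signature = (0, 3, 0)

Answer: (0, 3, 0)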